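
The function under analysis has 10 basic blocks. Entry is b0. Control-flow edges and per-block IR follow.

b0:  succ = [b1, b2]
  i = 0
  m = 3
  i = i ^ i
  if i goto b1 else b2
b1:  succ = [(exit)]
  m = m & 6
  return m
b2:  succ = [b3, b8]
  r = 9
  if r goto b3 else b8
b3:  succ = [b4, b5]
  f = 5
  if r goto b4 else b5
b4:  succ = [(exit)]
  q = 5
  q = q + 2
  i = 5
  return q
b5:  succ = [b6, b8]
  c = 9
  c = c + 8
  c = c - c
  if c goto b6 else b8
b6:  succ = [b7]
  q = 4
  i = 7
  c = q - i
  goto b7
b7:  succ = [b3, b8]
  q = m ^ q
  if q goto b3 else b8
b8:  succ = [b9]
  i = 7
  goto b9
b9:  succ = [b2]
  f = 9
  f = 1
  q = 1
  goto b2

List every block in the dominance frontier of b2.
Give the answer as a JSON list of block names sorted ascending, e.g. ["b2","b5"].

Answer: ["b2"]

Working:
idom tree: b1←b0 b2←b0 b3←b2 b4←b3 b5←b3 b6←b5 b7←b6 b8←b2 b9←b8
Dom at joins:
  b2: preds {b0,b9}: {b0} ∩ {b0,b2,b8,b9} = {b0}; idom=b0
  b3: preds {b2,b7}: {b0,b2} ∩ {b0,b2,b3,b5,b6,b7} = {b0,b2}; idom=b2
  b8: preds {b2,b5,b7}: {b0,b2} ∩ {b0,b2,b3,b5} ∩ {b0,b2,b3,b5,b6,b7} = {b0,b2}; idom=b2

Frontier:
  join b2 pred b0: · stop@b0
  join b2 pred b9: b9→b8→b2 stop@b0
  join b3 pred b2: · stop@b2
  join b3 pred b7: b7→b6→b5→b3 stop@b2
  join b8 pred b2: · stop@b2
  join b8 pred b5: b5→b3 stop@b2
  join b8 pred b7: b7→b6→b5→b3 stop@b2
  b0 → ∅
  b1 → ∅
  b2 → {b2}
  b3 → {b3,b8}
  b4 → ∅
  b5 → {b3,b8}
  b6 → {b3,b8}
  b7 → {b3,b8}
  b8 → {b2}
  b9 → {b2}

DF(b2) = ["b2"]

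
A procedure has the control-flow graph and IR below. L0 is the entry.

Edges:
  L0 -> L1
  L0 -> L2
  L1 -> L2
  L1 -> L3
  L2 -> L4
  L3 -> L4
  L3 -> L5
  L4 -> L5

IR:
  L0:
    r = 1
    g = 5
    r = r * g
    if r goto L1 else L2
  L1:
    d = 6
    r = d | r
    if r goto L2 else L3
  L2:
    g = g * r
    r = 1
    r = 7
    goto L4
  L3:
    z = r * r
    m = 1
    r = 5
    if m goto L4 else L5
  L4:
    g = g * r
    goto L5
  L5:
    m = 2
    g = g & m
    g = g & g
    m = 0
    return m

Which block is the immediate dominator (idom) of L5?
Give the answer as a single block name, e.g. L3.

idom tree: L1←L0 L2←L0 L3←L1 L4←L0 L5←L0
Dom∩ at merges:
  L2: preds {L0,L1}: {L0} ∩ {L0,L1} = {L0}; idom=L0
  L4: preds {L2,L3}: {L0,L2} ∩ {L0,L1,L3} = {L0}; idom=L0
  L5: preds {L3,L4}: {L0,L1,L3} ∩ {L0,L4} = {L0}; idom=L0

idom(L5) = L0

Answer: L0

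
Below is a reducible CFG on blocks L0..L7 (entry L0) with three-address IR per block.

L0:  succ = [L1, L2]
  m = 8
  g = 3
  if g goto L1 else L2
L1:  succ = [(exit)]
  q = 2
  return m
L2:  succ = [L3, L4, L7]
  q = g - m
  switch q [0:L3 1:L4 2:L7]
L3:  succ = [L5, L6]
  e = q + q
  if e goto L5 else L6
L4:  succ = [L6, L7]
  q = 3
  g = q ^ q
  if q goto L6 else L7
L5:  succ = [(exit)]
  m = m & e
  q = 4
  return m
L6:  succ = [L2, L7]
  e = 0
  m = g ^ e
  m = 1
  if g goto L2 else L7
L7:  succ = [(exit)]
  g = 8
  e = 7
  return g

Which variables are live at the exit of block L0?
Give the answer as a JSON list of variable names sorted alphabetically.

Block summaries:
  L0 def {g,m} use ∅
  L1 def {q} use {m}
  L2 def {q} use {g,m}
  L3 def {e} use {q}
  L4 def {g,q} use ∅
  L5 def {m,q} use {e,m}
  L6 def {e,m} use {g}
  L7 def {e,g} use ∅

Backward fixpoint:
  live L0: ∅→{g,m}
  live L1: {m}→∅
  live L2: {g,m}→{g,m,q}
  live L3: {g,m,q}→{e,g,m}
  live L4: ∅→{g}
  live L5: {e,m}→∅
  live L6: {g}→{g,m}
  live L7: ∅→∅

live-out(L0) = ["g", "m"]

Answer: ["g", "m"]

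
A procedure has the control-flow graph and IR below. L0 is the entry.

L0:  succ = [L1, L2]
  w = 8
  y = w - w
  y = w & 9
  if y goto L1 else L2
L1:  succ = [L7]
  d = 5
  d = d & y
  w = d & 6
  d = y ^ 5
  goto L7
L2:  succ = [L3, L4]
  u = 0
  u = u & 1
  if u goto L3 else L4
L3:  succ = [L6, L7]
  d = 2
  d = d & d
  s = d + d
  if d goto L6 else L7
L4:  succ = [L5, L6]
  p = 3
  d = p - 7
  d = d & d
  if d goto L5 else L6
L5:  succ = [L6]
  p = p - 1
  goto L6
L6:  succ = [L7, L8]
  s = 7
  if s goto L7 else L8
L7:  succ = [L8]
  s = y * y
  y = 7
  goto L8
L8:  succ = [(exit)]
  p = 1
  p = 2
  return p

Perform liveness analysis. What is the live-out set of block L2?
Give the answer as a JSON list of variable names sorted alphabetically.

Answer: ["y"]

Analysis:
Per-block:
  L0: def={w,y} ue=∅
  L1: def={d,w} ue={y}
  L2: def={u} ue=∅
  L3: def={d,s} ue=∅
  L4: def={d,p} ue=∅
  L5: def={p} ue={p}
  L6: def={s} ue=∅
  L7: def={s,y} ue={y}
  L8: def={p} ue=∅

Backward fixpoint:
  L0: in=∅ out={y}
  L1: in={y} out={y}
  L2: in={y} out={y}
  L3: in={y} out={y}
  L4: in={y} out={p,y}
  L5: in={p,y} out={y}
  L6: in={y} out={y}
  L7: in={y} out=∅
  L8: in=∅ out=∅

live-out(L2) = ["y"]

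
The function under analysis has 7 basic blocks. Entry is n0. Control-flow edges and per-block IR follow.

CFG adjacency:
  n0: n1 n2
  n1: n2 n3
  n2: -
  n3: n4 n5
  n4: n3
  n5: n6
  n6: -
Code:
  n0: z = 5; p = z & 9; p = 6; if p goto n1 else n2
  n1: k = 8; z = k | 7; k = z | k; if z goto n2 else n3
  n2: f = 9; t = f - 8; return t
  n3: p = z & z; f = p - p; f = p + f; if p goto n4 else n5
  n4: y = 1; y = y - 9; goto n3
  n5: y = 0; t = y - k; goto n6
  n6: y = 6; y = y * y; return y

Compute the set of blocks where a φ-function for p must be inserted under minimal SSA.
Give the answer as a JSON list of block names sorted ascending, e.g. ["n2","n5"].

Answer: ["n3"]

Analysis:
idom tree: n1←n0 n2←n0 n3←n1 n4←n3 n5←n3 n6←n5
Dom at joins:
  n2: preds {n0,n1}: {n0} ∩ {n0,n1} = {n0}; idom=n0
  n3: preds {n1,n4}: {n0,n1} ∩ {n0,n1,n3,n4} = {n0,n1}; idom=n1

DF derivation:
  join n2 pred n0: · stop@n0
  join n2 pred n1: n1 stop@n0
  join n3 pred n1: · stop@n1
  join n3 pred n4: n4→n3 stop@n1
  DF(n0)=∅
  DF(n1)={n2}
  DF(n2)=∅
  DF(n3)={n3}
  DF(n4)={n3}
  DF(n5)=∅
  DF(n6)=∅

φ for p: defs {n0,n3}
  DF⁺ = {n3}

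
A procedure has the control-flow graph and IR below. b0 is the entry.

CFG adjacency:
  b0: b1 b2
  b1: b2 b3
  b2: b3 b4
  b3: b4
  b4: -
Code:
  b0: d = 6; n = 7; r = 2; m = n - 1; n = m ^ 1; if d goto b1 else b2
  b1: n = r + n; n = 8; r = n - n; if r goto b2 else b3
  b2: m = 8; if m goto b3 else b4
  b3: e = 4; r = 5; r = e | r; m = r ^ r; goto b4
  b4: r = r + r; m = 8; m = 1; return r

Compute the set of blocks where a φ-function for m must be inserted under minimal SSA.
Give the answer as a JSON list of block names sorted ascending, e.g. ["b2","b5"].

Answer: ["b3", "b4"]

Analysis:
idom tree: b1←b0 b2←b0 b3←b0 b4←b0
Dom at joins:
  b2: preds {b0,b1}: {b0} ∩ {b0,b1} = {b0}; idom=b0
  b3: preds {b1,b2}: {b0,b1} ∩ {b0,b2} = {b0}; idom=b0
  b4: preds {b2,b3}: {b0,b2} ∩ {b0,b3} = {b0}; idom=b0

Frontier:
  join b2 pred b0: · stop@b0
  join b2 pred b1: b1 stop@b0
  join b3 pred b1: b1 stop@b0
  join b3 pred b2: b2 stop@b0
  join b4 pred b2: b2 stop@b0
  join b4 pred b3: b3 stop@b0
  b0 → ∅
  b1 → {b2,b3}
  b2 → {b3,b4}
  b3 → {b4}
  b4 → ∅

φ for m: defs {b0,b2,b3,b4}
  DF⁺ = {b3,b4}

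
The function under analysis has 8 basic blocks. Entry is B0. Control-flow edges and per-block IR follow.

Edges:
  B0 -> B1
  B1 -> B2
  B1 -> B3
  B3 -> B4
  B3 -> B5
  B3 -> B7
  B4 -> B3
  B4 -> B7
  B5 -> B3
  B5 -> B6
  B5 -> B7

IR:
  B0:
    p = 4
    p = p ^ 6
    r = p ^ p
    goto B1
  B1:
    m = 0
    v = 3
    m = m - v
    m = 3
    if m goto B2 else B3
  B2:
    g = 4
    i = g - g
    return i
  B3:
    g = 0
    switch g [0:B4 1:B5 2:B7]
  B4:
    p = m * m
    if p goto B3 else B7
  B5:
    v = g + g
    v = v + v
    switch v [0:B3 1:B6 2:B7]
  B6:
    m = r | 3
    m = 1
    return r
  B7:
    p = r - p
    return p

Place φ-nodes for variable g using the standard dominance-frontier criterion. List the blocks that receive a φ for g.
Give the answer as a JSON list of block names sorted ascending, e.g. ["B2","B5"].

Answer: ["B3"]

Working:
idom tree: B1←B0 B2←B1 B3←B1 B4←B3 B5←B3 B6←B5 B7←B3
Join-block Dom:
  B3: preds {B1,B4,B5}: {B0,B1} ∩ {B0,B1,B3,B4} ∩ {B0,B1,B3,B5} = {B0,B1}; idom=B1
  B7: preds {B3,B4,B5}: {B0,B1,B3} ∩ {B0,B1,B3,B4} ∩ {B0,B1,B3,B5} = {B0,B1,B3}; idom=B3

DF walk-up:
  join B3 pred B1: · stop@B1
  join B3 pred B4: B4→B3 stop@B1
  join B3 pred B5: B5→B3 stop@B1
  join B7 pred B3: · stop@B3
  join B7 pred B4: B4 stop@B3
  join B7 pred B5: B5 stop@B3
  B0 → ∅
  B1 → ∅
  B2 → ∅
  B3 → {B3}
  B4 → {B3,B7}
  B5 → {B3,B7}
  B6 → ∅
  B7 → ∅

φ for g: defs {B2,B3}
  DF⁺ = {B3}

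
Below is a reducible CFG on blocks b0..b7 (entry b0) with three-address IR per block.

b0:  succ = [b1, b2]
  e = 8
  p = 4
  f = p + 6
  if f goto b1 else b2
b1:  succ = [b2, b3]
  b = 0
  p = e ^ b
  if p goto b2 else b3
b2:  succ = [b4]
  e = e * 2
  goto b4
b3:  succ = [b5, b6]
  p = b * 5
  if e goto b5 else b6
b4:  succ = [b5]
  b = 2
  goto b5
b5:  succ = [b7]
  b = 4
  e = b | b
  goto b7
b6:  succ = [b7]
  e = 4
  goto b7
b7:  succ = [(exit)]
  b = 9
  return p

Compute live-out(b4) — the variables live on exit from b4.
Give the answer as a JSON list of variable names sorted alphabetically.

Answer: ["p"]

Analysis:
Block summaries:
  b0: def={e,f,p} ue=∅
  b1: def={b,p} ue={e}
  b2: def={e} ue={e}
  b3: def={p} ue={b,e}
  b4: def={b} ue=∅
  b5: def={b,e} ue=∅
  b6: def={e} ue=∅
  b7: def={b} ue={p}

Live sets:
  b0 li=∅ lo={e,p}
  b1 li={e} lo={b,e,p}
  b2 li={e,p} lo={p}
  b3 li={b,e} lo={p}
  b4 li={p} lo={p}
  b5 li={p} lo={p}
  b6 li={p} lo={p}
  b7 li={p} lo=∅

live-out(b4) = ["p"]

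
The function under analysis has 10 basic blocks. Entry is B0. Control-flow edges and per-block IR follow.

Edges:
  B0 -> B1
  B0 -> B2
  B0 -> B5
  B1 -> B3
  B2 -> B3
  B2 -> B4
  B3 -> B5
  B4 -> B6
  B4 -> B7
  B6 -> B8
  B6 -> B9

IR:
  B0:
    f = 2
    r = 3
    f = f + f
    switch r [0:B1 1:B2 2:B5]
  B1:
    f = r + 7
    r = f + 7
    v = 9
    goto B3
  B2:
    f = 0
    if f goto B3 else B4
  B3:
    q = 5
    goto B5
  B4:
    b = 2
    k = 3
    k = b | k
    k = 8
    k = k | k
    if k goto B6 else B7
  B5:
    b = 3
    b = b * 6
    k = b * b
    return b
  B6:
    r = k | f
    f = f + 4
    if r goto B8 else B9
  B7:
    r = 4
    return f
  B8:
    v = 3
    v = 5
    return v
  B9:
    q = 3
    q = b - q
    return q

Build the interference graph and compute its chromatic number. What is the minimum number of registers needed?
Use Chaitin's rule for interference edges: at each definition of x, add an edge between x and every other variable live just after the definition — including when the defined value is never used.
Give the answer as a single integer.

Answer: 3

Analysis:
Block summaries:
  B0 def {f,r} use ∅
  B1 def {f,r,v} use {r}
  B2 def {f} use ∅
  B3 def {q} use ∅
  B4 def {b,k} use ∅
  B5 def {b,k} use ∅
  B6 def {f,r} use {f,k}
  B7 def {r} use {f}
  B8 def {v} use ∅
  B9 def {q} use {b}

Liveness:
  B0 li=∅ lo={r}
  B1 li={r} lo=∅
  B2 li=∅ lo={f}
  B3 li=∅ lo=∅
  B4 li={f} lo={b,f,k}
  B5 li=∅ lo=∅
  B6 li={b,f,k} lo={b}
  B7 li={f} lo=∅
  B8 li=∅ lo=∅
  B9 li={b} lo=∅

Conflict graph:
  b↔{f,k,q,r}
  f↔{b,k,r}
  k↔{b,f}
  q↔{b}
  r↔{b,f}
  v↔∅

Chromatic number:
  {b,f,k} pairwise interfere (3-clique) ⇒ χ ≥ 3
  3-colouring: c0={b,v}  c1={f,q}  c2={k,r}
  χ = 3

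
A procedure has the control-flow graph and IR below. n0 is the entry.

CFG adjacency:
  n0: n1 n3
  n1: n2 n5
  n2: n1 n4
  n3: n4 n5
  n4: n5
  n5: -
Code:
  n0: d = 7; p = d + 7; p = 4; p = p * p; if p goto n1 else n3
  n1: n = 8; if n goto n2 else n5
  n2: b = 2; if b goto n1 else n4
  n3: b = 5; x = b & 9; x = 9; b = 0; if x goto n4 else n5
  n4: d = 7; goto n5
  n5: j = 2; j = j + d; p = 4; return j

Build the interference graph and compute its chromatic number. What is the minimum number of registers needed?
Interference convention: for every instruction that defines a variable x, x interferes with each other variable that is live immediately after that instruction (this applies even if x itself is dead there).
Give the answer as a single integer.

Answer: 3

Analysis:
Per-block:
  n0: def={d,p} ue=∅
  n1: def={n} ue=∅
  n2: def={b} ue=∅
  n3: def={b,x} ue=∅
  n4: def={d} ue=∅
  n5: def={j,p} ue={d}

Liveness:
  n0: in=∅ out={d}
  n1: in={d} out={d}
  n2: in={d} out={d}
  n3: in={d} out={d}
  n4: in=∅ out={d}
  n5: in={d} out=∅

Interfere edges:
  b — {d,x}
  d — {b,j,n,p,x}
  j — {d,p}
  n — {d}
  p — {d,j}
  x — {b,d}

Registers:
  lower bound: {b,d,x} mutually conflict ⇒ χ ≥ 3
  3-colouring: c0={d}  c1={b,j,n}  c2={p,x}
  χ = 3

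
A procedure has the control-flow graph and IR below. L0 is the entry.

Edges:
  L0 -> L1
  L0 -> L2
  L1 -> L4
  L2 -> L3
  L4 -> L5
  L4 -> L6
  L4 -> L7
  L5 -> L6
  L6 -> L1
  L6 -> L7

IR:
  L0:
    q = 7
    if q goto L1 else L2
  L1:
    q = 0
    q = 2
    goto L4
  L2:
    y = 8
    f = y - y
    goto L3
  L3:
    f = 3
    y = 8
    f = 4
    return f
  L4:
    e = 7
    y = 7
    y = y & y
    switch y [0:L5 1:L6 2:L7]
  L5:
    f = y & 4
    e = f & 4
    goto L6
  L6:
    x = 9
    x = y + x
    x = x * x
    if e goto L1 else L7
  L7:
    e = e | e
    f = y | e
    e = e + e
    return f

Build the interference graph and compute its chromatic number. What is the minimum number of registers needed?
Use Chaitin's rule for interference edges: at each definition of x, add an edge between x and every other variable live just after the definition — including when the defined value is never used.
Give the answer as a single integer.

Answer: 3

Derivation:
Block summaries:
  L0 def {q} use ∅
  L1 def {q} use ∅
  L2 def {f,y} use ∅
  L3 def {f,y} use ∅
  L4 def {e,y} use ∅
  L5 def {e,f} use {y}
  L6 def {x} use {e,y}
  L7 def {e,f} use {e,y}

Live sets:
  live L0: ∅→∅
  live L1: ∅→∅
  live L2: ∅→∅
  live L3: ∅→∅
  live L4: ∅→{e,y}
  live L5: {y}→{e,y}
  live L6: {e,y}→{e,y}
  live L7: {e,y}→∅

Conflict graph:
  e — {f,x,y}
  f — {e,y}
  q — ∅
  x — {e,y}
  y — {e,f,x}

Colouring:
  lower bound: {e,f,y} mutually conflict ⇒ χ ≥ 3
  assign e→r0 f→r2 q→r0 x→r2 y→r1 — no edge inside a register ⇒ χ ≤ 3
  χ = 3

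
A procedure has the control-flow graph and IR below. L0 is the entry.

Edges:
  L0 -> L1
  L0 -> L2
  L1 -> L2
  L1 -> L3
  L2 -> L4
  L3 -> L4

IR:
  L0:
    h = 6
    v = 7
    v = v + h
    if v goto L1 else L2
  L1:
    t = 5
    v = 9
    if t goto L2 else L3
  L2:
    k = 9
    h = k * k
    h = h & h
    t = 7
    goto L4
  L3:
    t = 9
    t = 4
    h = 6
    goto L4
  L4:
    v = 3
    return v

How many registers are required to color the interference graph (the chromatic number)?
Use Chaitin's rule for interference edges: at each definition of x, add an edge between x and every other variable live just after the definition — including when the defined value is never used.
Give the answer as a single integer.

Answer: 2

Working:
Block summaries:
  L0 def {h,v} use ∅
  L1 def {t,v} use ∅
  L2 def {h,k,t} use ∅
  L3 def {h,t} use ∅
  L4 def {v} use ∅

Backward fixpoint:
  L0 li=∅ lo=∅
  L1 li=∅ lo=∅
  L2 li=∅ lo=∅
  L3 li=∅ lo=∅
  L4 li=∅ lo=∅

Interference:
  h↔{v}
  k↔∅
  t↔{v}
  v↔{h,t}

Chromatic number:
  lower bound: {h,v} mutually conflict ⇒ χ ≥ 2
  2-colouring: c0={k,v}  c1={h,t}
  χ = 2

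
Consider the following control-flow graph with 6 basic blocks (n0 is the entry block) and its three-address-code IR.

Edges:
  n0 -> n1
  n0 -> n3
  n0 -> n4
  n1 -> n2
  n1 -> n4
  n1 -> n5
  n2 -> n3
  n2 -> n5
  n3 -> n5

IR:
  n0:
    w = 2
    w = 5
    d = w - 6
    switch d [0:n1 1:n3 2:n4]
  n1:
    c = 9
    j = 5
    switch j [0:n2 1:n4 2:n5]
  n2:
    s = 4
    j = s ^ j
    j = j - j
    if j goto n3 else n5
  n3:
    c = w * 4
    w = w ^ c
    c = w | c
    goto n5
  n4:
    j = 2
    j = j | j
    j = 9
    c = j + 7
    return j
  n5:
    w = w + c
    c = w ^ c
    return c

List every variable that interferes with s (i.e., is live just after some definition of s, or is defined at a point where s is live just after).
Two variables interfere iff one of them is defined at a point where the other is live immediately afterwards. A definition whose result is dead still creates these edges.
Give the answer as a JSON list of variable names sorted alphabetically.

Per-block:
  n0: def={d,w} ue=∅
  n1: def={c,j} ue=∅
  n2: def={j,s} ue={j}
  n3: def={c,w} ue={w}
  n4: def={c,j} ue=∅
  n5: def={c,w} ue={c,w}

Liveness:
  n0: in=∅ out={w}
  n1: in={w} out={c,j,w}
  n2: in={c,j,w} out={c,w}
  n3: in={w} out={c,w}
  n4: in=∅ out=∅
  n5: in={c,w} out=∅

Conflict graph:
  c — {j,s,w}
  d — {w}
  j — {c,s,w}
  s — {c,j,w}
  w — {c,d,j,s}

N(s) = ["c", "j", "w"]

Answer: ["c", "j", "w"]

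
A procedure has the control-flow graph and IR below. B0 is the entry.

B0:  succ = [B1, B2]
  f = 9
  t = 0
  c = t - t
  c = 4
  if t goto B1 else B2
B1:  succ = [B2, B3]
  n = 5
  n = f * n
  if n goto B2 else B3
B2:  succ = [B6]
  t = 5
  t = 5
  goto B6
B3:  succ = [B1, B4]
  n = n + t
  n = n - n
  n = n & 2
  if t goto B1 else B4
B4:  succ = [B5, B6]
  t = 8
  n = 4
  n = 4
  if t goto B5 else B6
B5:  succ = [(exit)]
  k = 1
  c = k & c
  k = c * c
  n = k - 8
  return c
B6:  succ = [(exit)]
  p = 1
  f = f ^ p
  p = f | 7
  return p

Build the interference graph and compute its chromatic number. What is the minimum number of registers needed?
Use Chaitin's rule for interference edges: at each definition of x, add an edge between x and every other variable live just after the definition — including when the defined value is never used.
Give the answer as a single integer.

Answer: 4

Working:
Block summaries:
  B0 def {c,f,t} use ∅
  B1 def {n} use {f}
  B2 def {t} use ∅
  B3 def {n} use {n,t}
  B4 def {n,t} use ∅
  B5 def {c,k,n} use {c}
  B6 def {f,p} use {f}

Liveness:
  B0: in=∅ out={c,f,t}
  B1: in={c,f,t} out={c,f,n,t}
  B2: in={f} out={f}
  B3: in={c,f,n,t} out={c,f,t}
  B4: in={c,f} out={c,f}
  B5: in={c} out=∅
  B6: in={f} out=∅

Interference:
  c: {f,k,n,t}
  f: {c,n,p,t}
  k: {c}
  n: {c,f,t}
  p: {f}
  t: {c,f,n}

Colouring:
  clique {c,f,n,t} ⇒ need ≥ 4
  assign c→c0 f→c1 k→c1 n→c2 p→c0 t→c3 — no edge inside a register ⇒ χ ≤ 4
  χ = 4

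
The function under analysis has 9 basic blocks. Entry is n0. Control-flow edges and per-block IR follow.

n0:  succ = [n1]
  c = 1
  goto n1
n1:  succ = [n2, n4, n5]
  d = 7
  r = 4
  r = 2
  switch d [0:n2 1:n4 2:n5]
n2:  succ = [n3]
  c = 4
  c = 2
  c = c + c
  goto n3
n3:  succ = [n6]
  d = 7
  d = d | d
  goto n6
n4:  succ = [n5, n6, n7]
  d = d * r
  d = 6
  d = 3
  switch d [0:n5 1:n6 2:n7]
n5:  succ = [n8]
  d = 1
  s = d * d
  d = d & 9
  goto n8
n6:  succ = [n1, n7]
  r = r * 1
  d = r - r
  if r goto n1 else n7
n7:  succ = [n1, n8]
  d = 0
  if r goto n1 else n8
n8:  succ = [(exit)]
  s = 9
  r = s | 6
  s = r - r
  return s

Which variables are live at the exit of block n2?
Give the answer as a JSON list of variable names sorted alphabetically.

Block summaries:
  n0: def={c} ue=∅
  n1: def={d,r} ue=∅
  n2: def={c} ue=∅
  n3: def={d} ue=∅
  n4: def={d} ue={d,r}
  n5: def={d,s} ue=∅
  n6: def={d,r} ue={r}
  n7: def={d} ue={r}
  n8: def={r,s} ue=∅

Live sets:
  n0: in=∅ out=∅
  n1: in=∅ out={d,r}
  n2: in={r} out={r}
  n3: in={r} out={r}
  n4: in={d,r} out={r}
  n5: in=∅ out=∅
  n6: in={r} out={r}
  n7: in={r} out=∅
  n8: in=∅ out=∅

live-out(n2) = ["r"]

Answer: ["r"]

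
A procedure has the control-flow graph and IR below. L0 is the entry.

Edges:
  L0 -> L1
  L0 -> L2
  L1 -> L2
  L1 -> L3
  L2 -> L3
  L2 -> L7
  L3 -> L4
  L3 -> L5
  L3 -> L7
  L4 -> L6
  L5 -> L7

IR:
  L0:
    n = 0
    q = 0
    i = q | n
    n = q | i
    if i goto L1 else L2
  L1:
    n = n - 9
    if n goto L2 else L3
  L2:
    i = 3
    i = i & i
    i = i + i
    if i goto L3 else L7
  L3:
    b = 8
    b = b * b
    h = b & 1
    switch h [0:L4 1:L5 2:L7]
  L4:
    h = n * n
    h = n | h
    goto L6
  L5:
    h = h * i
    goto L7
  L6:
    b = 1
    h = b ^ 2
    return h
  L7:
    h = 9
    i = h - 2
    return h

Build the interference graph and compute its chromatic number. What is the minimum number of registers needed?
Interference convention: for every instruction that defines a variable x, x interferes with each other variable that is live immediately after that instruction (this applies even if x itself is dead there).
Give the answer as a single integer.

Answer: 3

Derivation:
def/use:
  L0 def {i,n,q} use ∅
  L1 def {n} use {n}
  L2 def {i} use ∅
  L3 def {b,h} use ∅
  L4 def {h} use {n}
  L5 def {h} use {h,i}
  L6 def {b,h} use ∅
  L7 def {h,i} use ∅

Backward fixpoint:
  L0 li=∅ lo={i,n}
  L1 li={i,n} lo={i,n}
  L2 li={n} lo={i,n}
  L3 li={i,n} lo={h,i,n}
  L4 li={n} lo=∅
  L5 li={h,i} lo=∅
  L6 li=∅ lo=∅
  L7 li=∅ lo=∅

Conflict graph:
  b: {i,n}
  h: {i,n}
  i: {b,h,n,q}
  n: {b,h,i,q}
  q: {i,n}

Colouring:
  clique {b,i,n} ⇒ need ≥ 3
  assign b→c2 h→c2 i→c0 n→c1 q→c2 — no edge inside a register ⇒ χ ≤ 3
  χ = 3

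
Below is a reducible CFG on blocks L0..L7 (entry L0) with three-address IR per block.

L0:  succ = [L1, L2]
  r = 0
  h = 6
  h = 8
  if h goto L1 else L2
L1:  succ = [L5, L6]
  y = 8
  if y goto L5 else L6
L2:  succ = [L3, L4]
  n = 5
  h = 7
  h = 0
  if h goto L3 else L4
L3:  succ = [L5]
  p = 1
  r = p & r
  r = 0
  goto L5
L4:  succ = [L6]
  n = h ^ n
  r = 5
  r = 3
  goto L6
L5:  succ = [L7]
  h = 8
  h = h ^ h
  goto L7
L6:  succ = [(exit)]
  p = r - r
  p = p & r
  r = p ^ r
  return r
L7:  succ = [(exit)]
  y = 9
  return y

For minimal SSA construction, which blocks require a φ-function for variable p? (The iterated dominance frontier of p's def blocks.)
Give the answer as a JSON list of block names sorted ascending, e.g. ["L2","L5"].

idom tree: L1←L0 L2←L0 L3←L2 L4←L2 L5←L0 L6←L0 L7←L5
Join-block Dom:
  L5: preds {L1,L3}: {L0,L1} ∩ {L0,L2,L3} = {L0}; idom=L0
  L6: preds {L1,L4}: {L0,L1} ∩ {L0,L2,L4} = {L0}; idom=L0

DF derivation:
  join L5 pred L1: L1 stop@L0
  join L5 pred L3: L3→L2 stop@L0
  join L6 pred L1: L1 stop@L0
  join L6 pred L4: L4→L2 stop@L0
  L0 → ∅
  L1 → {L5,L6}
  L2 → {L5,L6}
  L3 → {L5}
  L4 → {L6}
  L5 → ∅
  L6 → ∅
  L7 → ∅

φ for p: defs {L3,L6}
  DF⁺ = {L5}

Answer: ["L5"]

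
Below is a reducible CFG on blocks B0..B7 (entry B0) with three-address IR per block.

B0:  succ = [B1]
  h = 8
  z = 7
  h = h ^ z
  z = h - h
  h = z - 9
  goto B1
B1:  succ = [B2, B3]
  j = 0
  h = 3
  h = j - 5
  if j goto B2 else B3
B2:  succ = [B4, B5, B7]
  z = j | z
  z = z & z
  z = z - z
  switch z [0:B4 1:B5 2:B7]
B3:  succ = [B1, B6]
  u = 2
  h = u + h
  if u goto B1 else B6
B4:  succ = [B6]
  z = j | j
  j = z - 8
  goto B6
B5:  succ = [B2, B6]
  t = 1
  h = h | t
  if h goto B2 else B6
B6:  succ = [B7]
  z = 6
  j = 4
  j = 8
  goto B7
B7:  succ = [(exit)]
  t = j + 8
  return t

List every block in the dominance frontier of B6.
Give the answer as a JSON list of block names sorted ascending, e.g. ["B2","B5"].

Answer: ["B7"]

Derivation:
idom tree: B1←B0 B2←B1 B3←B1 B4←B2 B5←B2 B6←B1 B7←B1
Dom at joins:
  B1: preds {B0,B3}: {B0} ∩ {B0,B1,B3} = {B0}; idom=B0
  B2: preds {B1,B5}: {B0,B1} ∩ {B0,B1,B2,B5} = {B0,B1}; idom=B1
  B6: preds {B3,B4,B5}: {B0,B1,B3} ∩ {B0,B1,B2,B4} ∩ {B0,B1,B2,B5} = {B0,B1}; idom=B1
  B7: preds {B2,B6}: {B0,B1,B2} ∩ {B0,B1,B6} = {B0,B1}; idom=B1

DF derivation:
  B1←B0: walk · to B0
  B1←B3: walk B3→B1 to B0
  B2←B1: walk · to B1
  B2←B5: walk B5→B2 to B1
  B6←B3: walk B3 to B1
  B6←B4: walk B4→B2 to B1
  B6←B5: walk B5→B2 to B1
  B7←B2: walk B2 to B1
  B7←B6: walk B6 to B1
  B0: DF=∅
  B1: DF={B1}
  B2: DF={B2,B6,B7}
  B3: DF={B1,B6}
  B4: DF={B6}
  B5: DF={B2,B6}
  B6: DF={B7}
  B7: DF=∅

DF(B6) = ["B7"]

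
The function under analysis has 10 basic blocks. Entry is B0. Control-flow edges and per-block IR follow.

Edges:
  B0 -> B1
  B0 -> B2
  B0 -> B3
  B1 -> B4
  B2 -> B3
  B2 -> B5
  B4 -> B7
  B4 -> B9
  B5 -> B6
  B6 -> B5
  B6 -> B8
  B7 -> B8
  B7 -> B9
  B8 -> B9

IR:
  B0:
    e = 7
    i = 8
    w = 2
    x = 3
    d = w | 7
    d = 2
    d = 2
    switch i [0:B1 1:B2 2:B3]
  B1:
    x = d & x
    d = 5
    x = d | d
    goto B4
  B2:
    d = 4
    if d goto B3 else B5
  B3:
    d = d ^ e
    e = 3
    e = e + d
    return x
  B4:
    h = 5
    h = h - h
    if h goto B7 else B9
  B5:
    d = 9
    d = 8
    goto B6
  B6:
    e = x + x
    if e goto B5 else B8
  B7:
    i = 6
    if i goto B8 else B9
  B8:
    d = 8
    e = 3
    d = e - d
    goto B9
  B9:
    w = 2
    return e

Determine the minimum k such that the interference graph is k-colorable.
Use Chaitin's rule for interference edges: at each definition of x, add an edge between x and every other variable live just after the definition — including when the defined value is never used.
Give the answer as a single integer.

Block summaries:
  B0: {d,e,i,w,x} / ∅
  B1: {d,x} / {d,x}
  B2: {d} / ∅
  B3: {d,e} / {d,e,x}
  B4: {h} / ∅
  B5: {d} / ∅
  B6: {e} / {x}
  B7: {i} / ∅
  B8: {d,e} / ∅
  B9: {w} / {e}

Backward fixpoint:
  B0: in=∅ out={d,e,x}
  B1: in={d,e,x} out={e}
  B2: in={e,x} out={d,e,x}
  B3: in={d,e,x} out=∅
  B4: in={e} out={e}
  B5: in={x} out={x}
  B6: in={x} out={x}
  B7: in={e} out={e}
  B8: in=∅ out={e}
  B9: in={e} out=∅

Interference:
  d — {e,i,x}
  e — {d,h,i,w,x}
  h — {e}
  i — {d,e,w,x}
  w — {e,i,x}
  x — {d,e,i,w}

Chromatic number:
  clique {d,e,i,x} ⇒ need ≥ 4
  assign d→c3 e→c0 h→c1 i→c1 w→c3 x→c2 — no edge inside a register ⇒ χ ≤ 4
  χ = 4

Answer: 4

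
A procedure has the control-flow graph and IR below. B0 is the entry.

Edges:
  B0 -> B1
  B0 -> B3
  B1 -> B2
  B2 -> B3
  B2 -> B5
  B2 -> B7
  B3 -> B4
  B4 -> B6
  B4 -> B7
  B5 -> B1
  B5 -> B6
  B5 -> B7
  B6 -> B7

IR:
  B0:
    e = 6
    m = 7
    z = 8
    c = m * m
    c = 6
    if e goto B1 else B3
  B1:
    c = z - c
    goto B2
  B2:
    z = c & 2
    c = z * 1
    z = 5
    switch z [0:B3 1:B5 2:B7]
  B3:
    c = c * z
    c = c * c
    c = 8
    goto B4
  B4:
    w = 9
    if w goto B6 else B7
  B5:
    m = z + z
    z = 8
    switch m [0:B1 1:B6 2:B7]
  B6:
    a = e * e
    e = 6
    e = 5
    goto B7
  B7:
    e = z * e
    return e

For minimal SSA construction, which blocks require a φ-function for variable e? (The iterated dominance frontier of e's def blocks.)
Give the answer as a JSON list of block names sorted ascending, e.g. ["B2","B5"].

Answer: ["B7"]

Working:
idom tree: B1←B0 B2←B1 B3←B0 B4←B3 B5←B2 B6←B0 B7←B0
Join-block Dom:
  B1: preds {B0,B5}: {B0} ∩ {B0,B1,B2,B5} = {B0}; idom=B0
  B3: preds {B0,B2}: {B0} ∩ {B0,B1,B2} = {B0}; idom=B0
  B6: preds {B4,B5}: {B0,B3,B4} ∩ {B0,B1,B2,B5} = {B0}; idom=B0
  B7: preds {B2,B4,B5,B6}: {B0,B1,B2} ∩ {B0,B3,B4} ∩ {B0,B1,B2,B5} ∩ {B0,B6} = {B0}; idom=B0

DF derivation:
  join B1 pred B0: · stop@B0
  join B1 pred B5: B5→B2→B1 stop@B0
  join B3 pred B0: · stop@B0
  join B3 pred B2: B2→B1 stop@B0
  join B6 pred B4: B4→B3 stop@B0
  join B6 pred B5: B5→B2→B1 stop@B0
  join B7 pred B2: B2→B1 stop@B0
  join B7 pred B4: B4→B3 stop@B0
  join B7 pred B5: B5→B2→B1 stop@B0
  join B7 pred B6: B6 stop@B0
  B0 → ∅
  B1 → {B1,B3,B6,B7}
  B2 → {B1,B3,B6,B7}
  B3 → {B6,B7}
  B4 → {B6,B7}
  B5 → {B1,B6,B7}
  B6 → {B7}
  B7 → ∅

φ for e: defs {B0,B6,B7}
  DF⁺ = {B7}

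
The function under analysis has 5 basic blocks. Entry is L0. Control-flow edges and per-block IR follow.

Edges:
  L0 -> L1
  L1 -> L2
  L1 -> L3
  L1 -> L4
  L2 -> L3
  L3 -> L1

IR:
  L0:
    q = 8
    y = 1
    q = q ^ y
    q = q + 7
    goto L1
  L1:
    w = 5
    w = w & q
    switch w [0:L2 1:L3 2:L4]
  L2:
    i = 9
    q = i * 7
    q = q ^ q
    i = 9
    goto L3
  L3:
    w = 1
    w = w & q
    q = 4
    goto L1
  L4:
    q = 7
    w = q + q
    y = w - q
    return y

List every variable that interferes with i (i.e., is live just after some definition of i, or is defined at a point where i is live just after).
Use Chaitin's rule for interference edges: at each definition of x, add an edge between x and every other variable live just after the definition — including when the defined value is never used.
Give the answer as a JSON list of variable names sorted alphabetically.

def/use:
  L0: def={q,y} ue=∅
  L1: def={w} ue={q}
  L2: def={i,q} ue=∅
  L3: def={q,w} ue={q}
  L4: def={q,w,y} ue=∅

Liveness:
  L0 li=∅ lo={q}
  L1 li={q} lo={q}
  L2 li=∅ lo={q}
  L3 li={q} lo={q}
  L4 li=∅ lo=∅

Conflict graph:
  i — {q}
  q — {i,w,y}
  w — {q}
  y — {q}

N(i) = ["q"]

Answer: ["q"]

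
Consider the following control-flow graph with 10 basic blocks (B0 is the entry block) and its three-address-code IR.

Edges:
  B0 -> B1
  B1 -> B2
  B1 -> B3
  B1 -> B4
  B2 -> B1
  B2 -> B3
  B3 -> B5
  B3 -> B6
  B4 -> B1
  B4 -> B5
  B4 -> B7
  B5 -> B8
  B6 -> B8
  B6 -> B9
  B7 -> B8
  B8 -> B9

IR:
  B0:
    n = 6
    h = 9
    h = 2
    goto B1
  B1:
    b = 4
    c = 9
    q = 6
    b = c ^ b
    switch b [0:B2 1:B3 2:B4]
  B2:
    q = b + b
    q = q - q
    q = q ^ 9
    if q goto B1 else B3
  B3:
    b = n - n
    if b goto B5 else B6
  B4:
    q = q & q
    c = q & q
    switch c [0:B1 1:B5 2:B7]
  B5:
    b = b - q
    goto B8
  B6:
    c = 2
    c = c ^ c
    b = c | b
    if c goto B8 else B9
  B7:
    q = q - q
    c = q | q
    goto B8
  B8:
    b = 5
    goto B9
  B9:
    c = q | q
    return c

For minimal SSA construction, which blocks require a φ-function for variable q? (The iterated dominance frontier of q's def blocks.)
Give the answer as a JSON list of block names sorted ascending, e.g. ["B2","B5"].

Answer: ["B1", "B3", "B5", "B8", "B9"]

Analysis:
idom tree: B1←B0 B2←B1 B3←B1 B4←B1 B5←B1 B6←B3 B7←B4 B8←B1 B9←B1
Dom at joins:
  B1: preds {B0,B2,B4}: {B0} ∩ {B0,B1,B2} ∩ {B0,B1,B4} = {B0}; idom=B0
  B3: preds {B1,B2}: {B0,B1} ∩ {B0,B1,B2} = {B0,B1}; idom=B1
  B5: preds {B3,B4}: {B0,B1,B3} ∩ {B0,B1,B4} = {B0,B1}; idom=B1
  B8: preds {B5,B6,B7}: {B0,B1,B5} ∩ {B0,B1,B3,B6} ∩ {B0,B1,B4,B7} = {B0,B1}; idom=B1
  B9: preds {B6,B8}: {B0,B1,B3,B6} ∩ {B0,B1,B8} = {B0,B1}; idom=B1

Frontier:
  join B1 pred B0: · stop@B0
  join B1 pred B2: B2→B1 stop@B0
  join B1 pred B4: B4→B1 stop@B0
  join B3 pred B1: · stop@B1
  join B3 pred B2: B2 stop@B1
  join B5 pred B3: B3 stop@B1
  join B5 pred B4: B4 stop@B1
  join B8 pred B5: B5 stop@B1
  join B8 pred B6: B6→B3 stop@B1
  join B8 pred B7: B7→B4 stop@B1
  join B9 pred B6: B6→B3 stop@B1
  join B9 pred B8: B8 stop@B1
  B0 → ∅
  B1 → {B1}
  B2 → {B1,B3}
  B3 → {B5,B8,B9}
  B4 → {B1,B5,B8}
  B5 → {B8}
  B6 → {B8,B9}
  B7 → {B8}
  B8 → {B9}
  B9 → ∅

φ for q: defs {B1,B2,B4,B7}
  DF⁺ = {B1,B3,B5,B8,B9}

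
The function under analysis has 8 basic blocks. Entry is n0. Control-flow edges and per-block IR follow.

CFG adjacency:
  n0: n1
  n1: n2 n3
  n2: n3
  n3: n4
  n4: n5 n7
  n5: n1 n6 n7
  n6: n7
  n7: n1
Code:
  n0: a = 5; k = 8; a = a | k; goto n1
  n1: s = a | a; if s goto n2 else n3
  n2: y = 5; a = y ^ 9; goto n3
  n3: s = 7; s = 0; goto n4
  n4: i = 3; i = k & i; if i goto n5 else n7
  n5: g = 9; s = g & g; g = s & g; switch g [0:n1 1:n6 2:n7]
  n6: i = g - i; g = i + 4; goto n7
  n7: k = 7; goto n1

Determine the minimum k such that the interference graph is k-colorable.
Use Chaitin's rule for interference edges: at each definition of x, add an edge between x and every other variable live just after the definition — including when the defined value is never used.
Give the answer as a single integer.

Answer: 5

Derivation:
Per-block:
  n0: {a,k} / ∅
  n1: {s} / {a}
  n2: {a,y} / ∅
  n3: {s} / ∅
  n4: {i} / {k}
  n5: {g,s} / ∅
  n6: {g,i} / {g,i}
  n7: {k} / ∅

Live sets:
  n0: in=∅ out={a,k}
  n1: in={a,k} out={a,k}
  n2: in={k} out={a,k}
  n3: in={a,k} out={a,k}
  n4: in={a,k} out={a,i,k}
  n5: in={a,i,k} out={a,g,i,k}
  n6: in={a,g,i} out={a}
  n7: in={a} out={a,k}

Interfere edges:
  a: {g,i,k,s}
  g: {a,i,k,s}
  i: {a,g,k,s}
  k: {a,g,i,s,y}
  s: {a,g,i,k}
  y: {k}

Chromatic number:
  clique {a,g,i,k,s} ⇒ need ≥ 5
  assign a→r1 g→r2 i→r3 k→r0 s→r4 y→r1 — no edge inside a register ⇒ χ ≤ 5
  χ = 5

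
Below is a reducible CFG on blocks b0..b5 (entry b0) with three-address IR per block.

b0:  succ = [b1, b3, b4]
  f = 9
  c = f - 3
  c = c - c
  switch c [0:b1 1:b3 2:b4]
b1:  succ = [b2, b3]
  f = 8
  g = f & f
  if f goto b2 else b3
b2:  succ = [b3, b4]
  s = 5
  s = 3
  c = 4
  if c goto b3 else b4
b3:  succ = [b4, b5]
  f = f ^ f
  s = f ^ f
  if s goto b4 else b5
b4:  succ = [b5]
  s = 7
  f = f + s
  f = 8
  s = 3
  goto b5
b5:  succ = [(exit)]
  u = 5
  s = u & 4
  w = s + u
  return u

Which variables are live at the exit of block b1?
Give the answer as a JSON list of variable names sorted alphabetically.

def/use:
  b0: def={c,f} ue=∅
  b1: def={f,g} ue=∅
  b2: def={c,s} ue=∅
  b3: def={f,s} ue={f}
  b4: def={f,s} ue={f}
  b5: def={s,u,w} ue=∅

Backward fixpoint:
  b0 li=∅ lo={f}
  b1 li=∅ lo={f}
  b2 li={f} lo={f}
  b3 li={f} lo={f}
  b4 li={f} lo=∅
  b5 li=∅ lo=∅

live-out(b1) = ["f"]

Answer: ["f"]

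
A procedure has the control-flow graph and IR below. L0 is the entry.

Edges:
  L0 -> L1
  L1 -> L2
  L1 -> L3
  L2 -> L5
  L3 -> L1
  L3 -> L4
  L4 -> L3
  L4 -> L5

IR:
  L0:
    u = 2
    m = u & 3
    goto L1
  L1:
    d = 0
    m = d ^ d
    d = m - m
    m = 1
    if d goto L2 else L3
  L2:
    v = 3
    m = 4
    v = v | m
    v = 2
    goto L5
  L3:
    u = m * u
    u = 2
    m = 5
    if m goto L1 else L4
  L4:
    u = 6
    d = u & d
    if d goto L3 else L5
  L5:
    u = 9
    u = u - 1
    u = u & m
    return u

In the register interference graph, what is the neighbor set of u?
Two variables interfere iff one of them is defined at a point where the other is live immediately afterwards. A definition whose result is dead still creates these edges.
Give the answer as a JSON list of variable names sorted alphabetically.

Block summaries:
  L0 def {m,u} use ∅
  L1 def {d,m} use ∅
  L2 def {m,v} use ∅
  L3 def {m,u} use {m,u}
  L4 def {d,u} use {d}
  L5 def {u} use {m}

Liveness:
  L0: in=∅ out={u}
  L1: in={u} out={d,m,u}
  L2: in=∅ out={m}
  L3: in={d,m,u} out={d,m,u}
  L4: in={d,m} out={d,m,u}
  L5: in={m} out=∅

Interference:
  d↔{m,u}
  m↔{d,u,v}
  u↔{d,m}
  v↔{m}

N(u) = ["d", "m"]

Answer: ["d", "m"]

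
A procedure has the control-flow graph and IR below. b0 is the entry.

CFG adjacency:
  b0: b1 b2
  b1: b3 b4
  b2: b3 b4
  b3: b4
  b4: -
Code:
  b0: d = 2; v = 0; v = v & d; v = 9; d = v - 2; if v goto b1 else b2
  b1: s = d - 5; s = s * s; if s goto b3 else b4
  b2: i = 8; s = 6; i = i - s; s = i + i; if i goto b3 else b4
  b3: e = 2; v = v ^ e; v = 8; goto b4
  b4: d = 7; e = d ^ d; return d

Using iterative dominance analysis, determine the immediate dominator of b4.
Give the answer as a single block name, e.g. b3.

idom tree: b1←b0 b2←b0 b3←b0 b4←b0
Dom∩ at merges:
  b3: preds {b1,b2}: {b0,b1} ∩ {b0,b2} = {b0}; idom=b0
  b4: preds {b1,b2,b3}: {b0,b1} ∩ {b0,b2} ∩ {b0,b3} = {b0}; idom=b0

idom(b4) = b0

Answer: b0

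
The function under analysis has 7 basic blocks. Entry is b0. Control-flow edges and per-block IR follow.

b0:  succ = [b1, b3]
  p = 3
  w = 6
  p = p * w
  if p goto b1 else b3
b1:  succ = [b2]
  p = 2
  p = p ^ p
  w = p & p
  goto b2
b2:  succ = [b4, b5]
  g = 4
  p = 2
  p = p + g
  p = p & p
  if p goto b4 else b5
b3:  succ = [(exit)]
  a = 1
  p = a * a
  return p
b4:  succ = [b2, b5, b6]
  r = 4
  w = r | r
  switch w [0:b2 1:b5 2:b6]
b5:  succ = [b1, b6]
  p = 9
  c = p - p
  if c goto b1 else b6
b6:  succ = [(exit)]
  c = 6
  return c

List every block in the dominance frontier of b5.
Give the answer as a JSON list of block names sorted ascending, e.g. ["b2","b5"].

Answer: ["b1", "b6"]

Derivation:
idom tree: b1←b0 b2←b1 b3←b0 b4←b2 b5←b2 b6←b2
Join-block Dom:
  b1: preds {b0,b5}: {b0} ∩ {b0,b1,b2,b5} = {b0}; idom=b0
  b2: preds {b1,b4}: {b0,b1} ∩ {b0,b1,b2,b4} = {b0,b1}; idom=b1
  b5: preds {b2,b4}: {b0,b1,b2} ∩ {b0,b1,b2,b4} = {b0,b1,b2}; idom=b2
  b6: preds {b4,b5}: {b0,b1,b2,b4} ∩ {b0,b1,b2,b5} = {b0,b1,b2}; idom=b2

Frontier:
  b1←b0: walk · to b0
  b1←b5: walk b5→b2→b1 to b0
  b2←b1: walk · to b1
  b2←b4: walk b4→b2 to b1
  b5←b2: walk · to b2
  b5←b4: walk b4 to b2
  b6←b4: walk b4 to b2
  b6←b5: walk b5 to b2
  b0: DF=∅
  b1: DF={b1}
  b2: DF={b1,b2}
  b3: DF=∅
  b4: DF={b2,b5,b6}
  b5: DF={b1,b6}
  b6: DF=∅

DF(b5) = ["b1", "b6"]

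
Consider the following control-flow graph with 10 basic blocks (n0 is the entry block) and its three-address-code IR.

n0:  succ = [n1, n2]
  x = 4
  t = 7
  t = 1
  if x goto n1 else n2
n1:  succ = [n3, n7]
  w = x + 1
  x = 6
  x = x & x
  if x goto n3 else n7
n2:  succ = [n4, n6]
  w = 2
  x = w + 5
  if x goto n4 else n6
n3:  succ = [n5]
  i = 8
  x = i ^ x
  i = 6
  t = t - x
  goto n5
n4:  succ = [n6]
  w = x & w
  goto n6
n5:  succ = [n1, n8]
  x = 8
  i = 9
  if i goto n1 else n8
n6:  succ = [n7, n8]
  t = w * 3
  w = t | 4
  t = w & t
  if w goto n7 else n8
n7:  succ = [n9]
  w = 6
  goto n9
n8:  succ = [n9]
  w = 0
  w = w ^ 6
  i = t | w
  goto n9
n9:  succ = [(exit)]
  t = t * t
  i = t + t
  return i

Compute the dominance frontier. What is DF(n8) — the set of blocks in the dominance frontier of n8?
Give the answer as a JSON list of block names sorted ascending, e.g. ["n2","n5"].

Answer: ["n9"]

Analysis:
idom tree: n1←n0 n2←n0 n3←n1 n4←n2 n5←n3 n6←n2 n7←n0 n8←n0 n9←n0
Join-block Dom:
  n1: preds {n0,n5}: {n0} ∩ {n0,n1,n3,n5} = {n0}; idom=n0
  n6: preds {n2,n4}: {n0,n2} ∩ {n0,n2,n4} = {n0,n2}; idom=n2
  n7: preds {n1,n6}: {n0,n1} ∩ {n0,n2,n6} = {n0}; idom=n0
  n8: preds {n5,n6}: {n0,n1,n3,n5} ∩ {n0,n2,n6} = {n0}; idom=n0
  n9: preds {n7,n8}: {n0,n7} ∩ {n0,n8} = {n0}; idom=n0

DF walk-up:
  n1←n0: walk · to n0
  n1←n5: walk n5→n3→n1 to n0
  n6←n2: walk · to n2
  n6←n4: walk n4 to n2
  n7←n1: walk n1 to n0
  n7←n6: walk n6→n2 to n0
  n8←n5: walk n5→n3→n1 to n0
  n8←n6: walk n6→n2 to n0
  n9←n7: walk n7 to n0
  n9←n8: walk n8 to n0
  n0: DF=∅
  n1: DF={n1,n7,n8}
  n2: DF={n7,n8}
  n3: DF={n1,n8}
  n4: DF={n6}
  n5: DF={n1,n8}
  n6: DF={n7,n8}
  n7: DF={n9}
  n8: DF={n9}
  n9: DF=∅

DF(n8) = ["n9"]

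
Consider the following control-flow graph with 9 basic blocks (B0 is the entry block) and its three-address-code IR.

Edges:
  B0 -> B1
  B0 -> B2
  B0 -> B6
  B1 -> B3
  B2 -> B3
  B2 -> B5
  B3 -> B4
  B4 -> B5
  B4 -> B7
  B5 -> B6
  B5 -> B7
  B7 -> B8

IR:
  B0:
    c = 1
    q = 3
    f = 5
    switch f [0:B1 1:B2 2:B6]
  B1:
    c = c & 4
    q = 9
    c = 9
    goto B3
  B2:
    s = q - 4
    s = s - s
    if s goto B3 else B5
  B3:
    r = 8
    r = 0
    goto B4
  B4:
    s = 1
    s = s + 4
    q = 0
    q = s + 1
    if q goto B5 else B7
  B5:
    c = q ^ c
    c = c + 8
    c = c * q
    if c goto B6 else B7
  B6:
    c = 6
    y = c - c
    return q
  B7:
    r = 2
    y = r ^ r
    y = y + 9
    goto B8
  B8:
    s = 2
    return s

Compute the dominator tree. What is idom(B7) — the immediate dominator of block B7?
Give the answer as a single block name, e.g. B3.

Answer: B0

Derivation:
idom tree: B1←B0 B2←B0 B3←B0 B4←B3 B5←B0 B6←B0 B7←B0 B8←B7
Join-block Dom:
  B3: preds {B1,B2}: {B0,B1} ∩ {B0,B2} = {B0}; idom=B0
  B5: preds {B2,B4}: {B0,B2} ∩ {B0,B3,B4} = {B0}; idom=B0
  B6: preds {B0,B5}: {B0} ∩ {B0,B5} = {B0}; idom=B0
  B7: preds {B4,B5}: {B0,B3,B4} ∩ {B0,B5} = {B0}; idom=B0

idom(B7) = B0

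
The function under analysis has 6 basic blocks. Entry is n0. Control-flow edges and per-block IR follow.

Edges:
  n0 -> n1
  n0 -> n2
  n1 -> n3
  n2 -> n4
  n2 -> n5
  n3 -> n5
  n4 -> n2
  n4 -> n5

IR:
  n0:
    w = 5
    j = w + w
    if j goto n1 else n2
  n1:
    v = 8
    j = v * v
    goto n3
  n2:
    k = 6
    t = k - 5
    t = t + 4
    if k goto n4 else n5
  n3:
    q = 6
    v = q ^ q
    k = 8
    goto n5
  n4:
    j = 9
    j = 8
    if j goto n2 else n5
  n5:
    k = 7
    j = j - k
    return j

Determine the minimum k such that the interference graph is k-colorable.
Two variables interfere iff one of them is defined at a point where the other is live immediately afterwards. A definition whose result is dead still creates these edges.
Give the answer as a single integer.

Answer: 3

Derivation:
def/use:
  n0 def {j,w} use ∅
  n1 def {j,v} use ∅
  n2 def {k,t} use ∅
  n3 def {k,q,v} use ∅
  n4 def {j} use ∅
  n5 def {j,k} use {j}

Backward fixpoint:
  n0 li=∅ lo={j}
  n1 li=∅ lo={j}
  n2 li={j} lo={j}
  n3 li={j} lo={j}
  n4 li=∅ lo={j}
  n5 li={j} lo=∅

Conflict graph:
  j — {k,q,t,v}
  k — {j,t}
  q — {j}
  t — {j,k}
  v — {j}
  w — ∅

Chromatic number:
  {j,k,t} pairwise interfere (3-clique) ⇒ χ ≥ 3
  assign j→R0 k→R1 q→R1 t→R2 v→R1 w→R0 — no edge inside a register ⇒ χ ≤ 3
  χ = 3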